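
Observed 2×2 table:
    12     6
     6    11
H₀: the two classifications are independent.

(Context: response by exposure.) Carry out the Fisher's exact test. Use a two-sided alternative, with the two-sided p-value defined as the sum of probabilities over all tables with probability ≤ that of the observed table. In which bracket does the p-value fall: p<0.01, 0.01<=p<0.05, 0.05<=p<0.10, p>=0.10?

p-value bracket: 0.05<=p<0.10

Margins: r₁=18, r₂=17, c₁=18, c₂=17, n=35
p_obs = C(18,12)·C(17,6)/C(35,18); sum pmf over tables with pmf ≤ p_obs
p-value (two-sided) = 0.09434
→ bracket: 0.05<=p<0.10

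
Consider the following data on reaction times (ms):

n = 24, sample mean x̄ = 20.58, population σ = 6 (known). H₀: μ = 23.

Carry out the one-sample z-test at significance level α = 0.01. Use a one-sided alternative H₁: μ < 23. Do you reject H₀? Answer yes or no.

SE = σ/√n = 6/√24 = 1.2247
z = (x̄−μ₀)/SE = (20.58−23)/1.2247 = -1.9759
p-value (one-sided, H₁ less) = 0.02408
At α=0.01: p ≥ α → fail to reject H₀

reject H₀: no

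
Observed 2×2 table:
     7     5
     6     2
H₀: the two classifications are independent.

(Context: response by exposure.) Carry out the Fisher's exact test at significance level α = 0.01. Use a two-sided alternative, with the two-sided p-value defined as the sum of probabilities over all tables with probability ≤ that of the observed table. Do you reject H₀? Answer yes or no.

Margins: r₁=12, r₂=8, c₁=13, c₂=7, n=20
p_obs = C(12,7)·C(8,6)/C(20,13); sum pmf over tables with pmf ≤ p_obs
p-value (two-sided) = 0.64241
At α=0.01: p ≥ α → fail to reject H₀

reject H₀: no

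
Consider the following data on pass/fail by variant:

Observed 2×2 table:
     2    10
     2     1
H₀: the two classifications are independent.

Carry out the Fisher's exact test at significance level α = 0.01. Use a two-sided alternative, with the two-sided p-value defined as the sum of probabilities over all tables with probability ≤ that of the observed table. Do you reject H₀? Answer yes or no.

reject H₀: no

Margins: r₁=12, r₂=3, c₁=4, c₂=11, n=15
p_obs = C(12,2)·C(3,2)/C(15,4); sum pmf over tables with pmf ≤ p_obs
p-value (two-sided) = 0.15385
At α=0.01: p ≥ α → fail to reject H₀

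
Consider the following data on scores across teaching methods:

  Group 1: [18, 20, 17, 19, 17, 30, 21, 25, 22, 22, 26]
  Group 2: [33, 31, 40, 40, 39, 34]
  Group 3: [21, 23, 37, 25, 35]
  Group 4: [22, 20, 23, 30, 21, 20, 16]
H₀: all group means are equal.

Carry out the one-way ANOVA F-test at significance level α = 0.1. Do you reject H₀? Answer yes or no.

Group means [21.55, 36.17, 28.20, 21.71], grand mean 25.759
SSB = Σnᵢ(x̄ᵢ−x̄)² = 989.521; SSW = ΣΣ(x−x̄ᵢ)² = 567.789
MSB = 989.521/3 = 329.8404; MSW = 567.789/25 = 22.7116
F = MSB/MSW = 14.5230
df = (3, 25)
p-value (upper-tail) = 0.00001
At α=0.1: p < α → reject H₀

reject H₀: yes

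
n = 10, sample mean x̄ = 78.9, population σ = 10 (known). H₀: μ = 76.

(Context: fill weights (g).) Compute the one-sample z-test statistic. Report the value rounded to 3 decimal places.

SE = σ/√n = 10/√10 = 3.1623
z = (x̄−μ₀)/SE = (78.9−76)/3.1623 = 0.9171

test statistic = 0.917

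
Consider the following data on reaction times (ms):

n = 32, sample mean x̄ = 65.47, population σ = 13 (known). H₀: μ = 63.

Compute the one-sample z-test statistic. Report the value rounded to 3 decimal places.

SE = σ/√n = 13/√32 = 2.2981
z = (x̄−μ₀)/SE = (65.47−63)/2.2981 = 1.0748

test statistic = 1.075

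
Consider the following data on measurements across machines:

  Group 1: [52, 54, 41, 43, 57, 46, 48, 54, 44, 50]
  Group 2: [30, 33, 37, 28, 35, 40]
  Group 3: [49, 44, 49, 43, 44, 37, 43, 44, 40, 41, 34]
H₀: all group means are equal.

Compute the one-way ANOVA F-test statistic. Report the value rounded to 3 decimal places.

Group means [48.90, 33.83, 42.55], grand mean 42.963
SSB = Σnᵢ(x̄ᵢ−x̄)² = 854.502; SSW = ΣΣ(x−x̄ᵢ)² = 560.461
MSB = 854.502/2 = 427.2512; MSW = 560.461/24 = 23.3525
F = MSB/MSW = 18.2957
df = (2, 24)

test statistic = 18.296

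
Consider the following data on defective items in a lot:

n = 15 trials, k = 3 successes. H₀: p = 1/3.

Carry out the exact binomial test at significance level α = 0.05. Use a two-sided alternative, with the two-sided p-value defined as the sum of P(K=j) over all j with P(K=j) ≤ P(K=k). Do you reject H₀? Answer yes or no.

Exact binomial: n=15, k=3, p₀=1/3=0.3333
P(X=j) = C(n,j)·p₀^j·(1−p₀)^(n−j); p = Σ P(X=j) over j with P(X=j) ≤ P(X=3)
p-value (two-sided) = 0.41228
At α=0.05: p ≥ α → fail to reject H₀

reject H₀: no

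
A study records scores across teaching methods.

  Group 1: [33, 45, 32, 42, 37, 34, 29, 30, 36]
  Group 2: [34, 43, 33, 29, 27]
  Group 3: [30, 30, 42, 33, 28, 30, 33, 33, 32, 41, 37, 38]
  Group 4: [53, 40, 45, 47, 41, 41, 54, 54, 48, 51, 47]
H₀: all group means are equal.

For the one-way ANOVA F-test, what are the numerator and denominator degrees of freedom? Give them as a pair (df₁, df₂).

degrees of freedom = [3, 33]

k = 4 groups, N = 37 total
df = (k−1, N−k) = (4−1, 37−4) = (3, 33)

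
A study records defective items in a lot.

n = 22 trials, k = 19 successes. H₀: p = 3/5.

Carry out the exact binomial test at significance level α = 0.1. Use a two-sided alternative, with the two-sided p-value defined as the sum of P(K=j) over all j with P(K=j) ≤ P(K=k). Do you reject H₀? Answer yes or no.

Exact binomial: n=22, k=19, p₀=3/5=0.6000
P(X=j) = C(n,j)·p₀^j·(1−p₀)^(n−j); p = Σ P(X=j) over j with P(X=j) ≤ P(X=19)
p-value (two-sided) = 0.01461
At α=0.1: p < α → reject H₀

reject H₀: yes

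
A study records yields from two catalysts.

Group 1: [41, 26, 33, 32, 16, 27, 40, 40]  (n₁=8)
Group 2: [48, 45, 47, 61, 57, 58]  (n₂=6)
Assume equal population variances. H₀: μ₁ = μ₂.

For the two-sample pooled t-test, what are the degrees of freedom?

degrees of freedom = 12

df = n₁ + n₂ − 2 = 8 + 6 − 2 = 12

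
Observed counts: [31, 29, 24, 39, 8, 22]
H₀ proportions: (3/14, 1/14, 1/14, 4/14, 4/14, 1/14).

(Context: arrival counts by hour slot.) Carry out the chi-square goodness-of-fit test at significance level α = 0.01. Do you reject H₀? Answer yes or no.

reject H₀: yes

n = 153; E_i = n·p_i = [32.79, 10.93, 10.93, 43.71, 43.71, 10.93]
χ² = (31−32.79)²/32.79 + (29−10.93)²/10.93 + (24−10.93)²/10.93 + (39−43.71)²/43.71 + (8−43.71)²/43.71 + (22−10.93)²/10.93 = 86.5174
df = 5
p-value (upper-tail) = 0.00000
At α=0.01: p < α → reject H₀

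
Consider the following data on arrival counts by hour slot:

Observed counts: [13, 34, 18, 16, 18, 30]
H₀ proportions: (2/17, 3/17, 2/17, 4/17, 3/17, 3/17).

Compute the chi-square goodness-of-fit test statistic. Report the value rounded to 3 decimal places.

test statistic = 16.466

n = 129; E_i = n·p_i = [15.18, 22.76, 15.18, 30.35, 22.76, 22.76]
χ² = (13−15.18)²/15.18 + (34−22.76)²/22.76 + (18−15.18)²/15.18 + (16−30.35)²/30.35 + (18−22.76)²/22.76 + (30−22.76)²/22.76 = 16.4664
df = 5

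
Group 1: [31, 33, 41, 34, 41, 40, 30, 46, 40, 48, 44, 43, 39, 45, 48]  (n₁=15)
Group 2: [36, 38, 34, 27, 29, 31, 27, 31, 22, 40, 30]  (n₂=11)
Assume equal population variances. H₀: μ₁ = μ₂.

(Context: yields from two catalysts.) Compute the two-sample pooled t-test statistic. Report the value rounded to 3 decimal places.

x̄₁=40.200, s₁=5.870, n₁=15
x̄₂=31.364, s₂=5.297, n₂=11
s_p² = [14·5.870² + 10·5.297²]/24 = 31.7894
SE = √(s_p²·(1/15+1/11)) = 2.2381
t = (40.200−31.364)/2.2381 = 3.9481
df = 24

test statistic = 3.948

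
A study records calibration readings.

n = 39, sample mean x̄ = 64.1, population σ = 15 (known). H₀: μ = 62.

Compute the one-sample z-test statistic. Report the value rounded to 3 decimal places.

test statistic = 0.874

SE = σ/√n = 15/√39 = 2.4019
z = (x̄−μ₀)/SE = (64.1−62)/2.4019 = 0.8743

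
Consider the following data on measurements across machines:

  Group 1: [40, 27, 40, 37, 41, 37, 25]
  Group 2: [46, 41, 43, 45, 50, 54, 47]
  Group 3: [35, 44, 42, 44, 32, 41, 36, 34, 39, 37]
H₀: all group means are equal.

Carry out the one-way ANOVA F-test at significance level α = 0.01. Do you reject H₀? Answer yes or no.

Group means [35.29, 46.57, 38.40], grand mean 39.875
SSB = Σnᵢ(x̄ᵢ−x̄)² = 483.082; SSW = ΣΣ(x−x̄ᵢ)² = 533.543
MSB = 483.082/2 = 241.5411; MSW = 533.543/21 = 25.4068
F = MSB/MSW = 9.5069
df = (2, 21)
p-value (upper-tail) = 0.00115
At α=0.01: p < α → reject H₀

reject H₀: yes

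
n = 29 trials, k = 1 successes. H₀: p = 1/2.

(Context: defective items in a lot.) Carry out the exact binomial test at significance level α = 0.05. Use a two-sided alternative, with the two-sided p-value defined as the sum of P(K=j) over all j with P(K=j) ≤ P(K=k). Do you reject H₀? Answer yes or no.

Exact binomial: n=29, k=1, p₀=1/2=0.5000
P(X=j) = C(n,j)·p₀^j·(1−p₀)^(n−j); p = Σ P(X=j) over j with P(X=j) ≤ P(X=1)
p-value (two-sided) = 0.00000
At α=0.05: p < α → reject H₀

reject H₀: yes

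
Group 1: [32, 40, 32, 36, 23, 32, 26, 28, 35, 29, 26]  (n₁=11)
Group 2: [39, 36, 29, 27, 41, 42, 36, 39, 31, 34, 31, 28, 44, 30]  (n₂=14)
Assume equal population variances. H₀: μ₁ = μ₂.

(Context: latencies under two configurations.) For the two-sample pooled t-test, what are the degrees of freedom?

df = n₁ + n₂ − 2 = 11 + 14 − 2 = 23

degrees of freedom = 23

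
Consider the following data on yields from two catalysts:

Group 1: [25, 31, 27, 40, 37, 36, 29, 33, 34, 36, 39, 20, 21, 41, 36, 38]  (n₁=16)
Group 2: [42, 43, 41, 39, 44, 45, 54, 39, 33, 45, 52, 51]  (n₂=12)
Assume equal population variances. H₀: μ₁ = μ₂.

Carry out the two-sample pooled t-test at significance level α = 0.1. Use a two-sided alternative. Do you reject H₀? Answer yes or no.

reject H₀: yes

x̄₁=32.688, s₁=6.580, n₁=16
x̄₂=44.000, s₂=6.030, n₂=12
s_p² = [15·6.580² + 11·6.030²]/26 = 40.3630
SE = √(s_p²·(1/16+1/12)) = 2.4262
t = (32.688−44.000)/2.4262 = -4.6627
df = 26
p-value (two-sided) = 0.00008
At α=0.1: p < α → reject H₀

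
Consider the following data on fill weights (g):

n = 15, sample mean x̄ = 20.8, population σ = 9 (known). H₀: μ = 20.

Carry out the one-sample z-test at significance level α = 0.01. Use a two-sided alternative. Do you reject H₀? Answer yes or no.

reject H₀: no

SE = σ/√n = 9/√15 = 2.3238
z = (x̄−μ₀)/SE = (20.8−20)/2.3238 = 0.3443
p-value (two-sided) = 0.73065
At α=0.01: p ≥ α → fail to reject H₀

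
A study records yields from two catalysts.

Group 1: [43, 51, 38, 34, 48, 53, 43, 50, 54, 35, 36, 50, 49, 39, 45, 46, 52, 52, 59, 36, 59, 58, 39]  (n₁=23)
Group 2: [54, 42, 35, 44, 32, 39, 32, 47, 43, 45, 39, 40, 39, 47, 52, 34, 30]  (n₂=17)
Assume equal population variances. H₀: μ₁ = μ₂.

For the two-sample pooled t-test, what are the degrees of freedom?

degrees of freedom = 38

df = n₁ + n₂ − 2 = 23 + 17 − 2 = 38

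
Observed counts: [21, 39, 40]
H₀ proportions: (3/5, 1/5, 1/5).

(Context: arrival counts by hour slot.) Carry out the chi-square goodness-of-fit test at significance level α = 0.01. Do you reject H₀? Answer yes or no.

n = 100; E_i = n·p_i = [60.00, 20.00, 20.00]
χ² = (21−60.00)²/60.00 + (39−20.00)²/20.00 + (40−20.00)²/20.00 = 63.4000
df = 2
p-value (upper-tail) = 0.00000
At α=0.01: p < α → reject H₀

reject H₀: yes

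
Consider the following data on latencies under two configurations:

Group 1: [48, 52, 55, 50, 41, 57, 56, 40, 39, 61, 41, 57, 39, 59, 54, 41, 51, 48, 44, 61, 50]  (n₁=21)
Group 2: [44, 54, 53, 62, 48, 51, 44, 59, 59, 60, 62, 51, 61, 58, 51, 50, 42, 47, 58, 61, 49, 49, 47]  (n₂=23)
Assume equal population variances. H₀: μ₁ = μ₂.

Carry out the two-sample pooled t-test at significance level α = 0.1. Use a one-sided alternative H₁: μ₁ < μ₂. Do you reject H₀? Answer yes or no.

reject H₀: yes

x̄₁=49.714, s₁=7.518, n₁=21
x̄₂=53.043, s₂=6.378, n₂=23
s_p² = [20·7.518² + 22·6.378²]/42 = 48.2201
SE = √(s_p²·(1/21+1/23)) = 2.0959
t = (49.714−53.043)/2.0959 = -1.5884
df = 42
p-value (one-sided, H₁ less) = 0.05984
At α=0.1: p < α → reject H₀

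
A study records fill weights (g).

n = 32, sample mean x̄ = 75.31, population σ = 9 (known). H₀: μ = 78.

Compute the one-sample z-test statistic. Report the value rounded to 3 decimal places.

SE = σ/√n = 9/√32 = 1.5910
z = (x̄−μ₀)/SE = (75.31−78)/1.5910 = -1.6908

test statistic = -1.691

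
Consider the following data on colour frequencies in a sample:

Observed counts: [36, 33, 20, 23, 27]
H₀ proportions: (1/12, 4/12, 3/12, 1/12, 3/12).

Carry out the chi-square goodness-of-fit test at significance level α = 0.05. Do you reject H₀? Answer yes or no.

n = 139; E_i = n·p_i = [11.58, 46.33, 34.75, 11.58, 34.75]
χ² = (36−11.58)²/11.58 + (33−46.33)²/46.33 + (20−34.75)²/34.75 + (23−11.58)²/11.58 + (27−34.75)²/34.75 = 74.5468
df = 4
p-value (upper-tail) = 0.00000
At α=0.05: p < α → reject H₀

reject H₀: yes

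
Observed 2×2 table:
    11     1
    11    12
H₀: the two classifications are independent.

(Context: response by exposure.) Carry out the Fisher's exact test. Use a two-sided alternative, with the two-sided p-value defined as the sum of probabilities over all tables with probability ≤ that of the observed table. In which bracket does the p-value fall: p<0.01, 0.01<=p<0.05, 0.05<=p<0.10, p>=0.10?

Margins: r₁=12, r₂=23, c₁=22, c₂=13, n=35
p_obs = C(12,11)·C(23,11)/C(35,22); sum pmf over tables with pmf ≤ p_obs
p-value (two-sided) = 0.01317
→ bracket: 0.01<=p<0.05

p-value bracket: 0.01<=p<0.05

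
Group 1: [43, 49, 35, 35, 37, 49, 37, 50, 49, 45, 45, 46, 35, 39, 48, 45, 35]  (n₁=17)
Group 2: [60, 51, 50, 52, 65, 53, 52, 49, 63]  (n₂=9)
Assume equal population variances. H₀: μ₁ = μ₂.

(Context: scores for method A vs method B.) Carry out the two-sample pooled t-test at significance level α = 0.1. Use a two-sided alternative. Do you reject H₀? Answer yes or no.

reject H₀: yes

x̄₁=42.471, s₁=5.821, n₁=17
x̄₂=55.000, s₂=6.000, n₂=9
s_p² = [16·5.821² + 8·6.000²]/24 = 34.5931
SE = √(s_p²·(1/17+1/9)) = 2.4246
t = (42.471−55.000)/2.4246 = -5.1677
df = 24
p-value (two-sided) = 0.00003
At α=0.1: p < α → reject H₀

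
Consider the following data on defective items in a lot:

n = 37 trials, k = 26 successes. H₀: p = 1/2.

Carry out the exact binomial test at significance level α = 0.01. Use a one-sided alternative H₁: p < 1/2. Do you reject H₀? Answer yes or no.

Exact binomial: n=37, k=26, p₀=1/2=0.5000
P(X≤26) from Σ C(n,i)·p₀^i·(1−p₀)^(n−i)
p-value (one-sided, H₁ less) = 0.99618
At α=0.01: p ≥ α → fail to reject H₀

reject H₀: no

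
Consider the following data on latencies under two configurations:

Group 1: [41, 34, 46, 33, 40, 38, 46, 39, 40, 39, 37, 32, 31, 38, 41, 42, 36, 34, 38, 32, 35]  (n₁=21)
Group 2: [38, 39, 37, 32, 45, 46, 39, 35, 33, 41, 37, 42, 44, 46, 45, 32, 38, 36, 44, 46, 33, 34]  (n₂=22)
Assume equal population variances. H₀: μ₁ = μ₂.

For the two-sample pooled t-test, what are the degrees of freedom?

df = n₁ + n₂ − 2 = 21 + 22 − 2 = 41

degrees of freedom = 41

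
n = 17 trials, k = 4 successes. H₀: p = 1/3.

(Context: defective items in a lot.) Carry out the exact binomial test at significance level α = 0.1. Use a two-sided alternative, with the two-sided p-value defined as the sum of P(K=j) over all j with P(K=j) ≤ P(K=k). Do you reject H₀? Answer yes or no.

Exact binomial: n=17, k=4, p₀=1/3=0.3333
P(X=j) = C(n,j)·p₀^j·(1−p₀)^(n−j); p = Σ P(X=j) over j with P(X=j) ≤ P(X=4)
p-value (two-sided) = 0.45325
At α=0.1: p ≥ α → fail to reject H₀

reject H₀: no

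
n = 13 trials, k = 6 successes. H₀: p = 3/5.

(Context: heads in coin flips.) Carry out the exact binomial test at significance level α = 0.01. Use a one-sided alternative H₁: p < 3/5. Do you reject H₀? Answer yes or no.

Exact binomial: n=13, k=6, p₀=3/5=0.6000
P(X≤6) from Σ C(n,i)·p₀^i·(1−p₀)^(n−i)
p-value (one-sided, H₁ less) = 0.22884
At α=0.01: p ≥ α → fail to reject H₀

reject H₀: no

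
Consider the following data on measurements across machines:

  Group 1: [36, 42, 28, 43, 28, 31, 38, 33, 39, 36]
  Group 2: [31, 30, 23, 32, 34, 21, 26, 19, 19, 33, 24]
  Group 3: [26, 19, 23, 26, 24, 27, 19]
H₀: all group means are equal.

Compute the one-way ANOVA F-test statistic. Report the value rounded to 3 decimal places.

Group means [35.40, 26.55, 23.43], grand mean 28.929
SSB = Σnᵢ(x̄ᵢ−x̄)² = 693.016; SSW = ΣΣ(x−x̄ᵢ)² = 644.842
MSB = 693.016/2 = 346.5078; MSW = 644.842/25 = 25.7937
F = MSB/MSW = 13.4338
df = (2, 25)

test statistic = 13.434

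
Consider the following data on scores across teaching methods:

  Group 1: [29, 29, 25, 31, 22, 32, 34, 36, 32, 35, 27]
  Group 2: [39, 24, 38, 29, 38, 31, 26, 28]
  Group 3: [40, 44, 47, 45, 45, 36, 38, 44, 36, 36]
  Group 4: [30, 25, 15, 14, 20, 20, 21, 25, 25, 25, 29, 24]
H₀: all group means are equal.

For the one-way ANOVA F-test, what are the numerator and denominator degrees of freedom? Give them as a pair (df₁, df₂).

degrees of freedom = [3, 37]

k = 4 groups, N = 41 total
df = (k−1, N−k) = (4−1, 41−4) = (3, 37)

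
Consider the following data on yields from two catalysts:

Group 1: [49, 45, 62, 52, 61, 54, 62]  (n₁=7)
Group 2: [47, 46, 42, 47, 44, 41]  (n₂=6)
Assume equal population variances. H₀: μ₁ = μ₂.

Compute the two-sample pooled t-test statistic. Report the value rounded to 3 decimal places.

x̄₁=55.000, s₁=6.831, n₁=7
x̄₂=44.500, s₂=2.588, n₂=6
s_p² = [6·6.831² + 5·2.588²]/11 = 28.5000
SE = √(s_p²·(1/7+1/6)) = 2.9701
t = (55.000−44.500)/2.9701 = 3.5352
df = 11

test statistic = 3.535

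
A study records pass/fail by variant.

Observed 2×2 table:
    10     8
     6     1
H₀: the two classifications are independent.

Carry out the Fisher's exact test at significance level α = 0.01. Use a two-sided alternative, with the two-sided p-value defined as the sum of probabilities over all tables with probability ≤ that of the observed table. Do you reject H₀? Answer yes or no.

reject H₀: no

Margins: r₁=18, r₂=7, c₁=16, c₂=9, n=25
p_obs = C(18,10)·C(7,6)/C(25,16); sum pmf over tables with pmf ≤ p_obs
p-value (two-sided) = 0.35484
At α=0.01: p ≥ α → fail to reject H₀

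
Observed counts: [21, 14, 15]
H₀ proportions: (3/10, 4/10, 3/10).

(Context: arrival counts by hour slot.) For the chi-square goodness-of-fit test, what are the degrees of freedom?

df = k − 1 = 3 − 1 = 2

degrees of freedom = 2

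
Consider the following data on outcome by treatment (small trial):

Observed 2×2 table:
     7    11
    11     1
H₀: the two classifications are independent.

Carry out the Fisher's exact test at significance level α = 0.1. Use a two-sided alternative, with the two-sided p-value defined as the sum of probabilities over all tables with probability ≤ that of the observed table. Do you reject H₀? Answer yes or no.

reject H₀: yes

Margins: r₁=18, r₂=12, c₁=18, c₂=12, n=30
p_obs = C(18,7)·C(12,11)/C(30,18); sum pmf over tables with pmf ≤ p_obs
p-value (two-sided) = 0.00682
At α=0.1: p < α → reject H₀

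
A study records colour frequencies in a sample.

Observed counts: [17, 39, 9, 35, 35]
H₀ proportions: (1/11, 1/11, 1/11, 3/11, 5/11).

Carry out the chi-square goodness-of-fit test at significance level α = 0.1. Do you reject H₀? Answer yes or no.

n = 135; E_i = n·p_i = [12.27, 12.27, 12.27, 36.82, 61.36]
χ² = (17−12.27)²/12.27 + (39−12.27)²/12.27 + (9−12.27)²/12.27 + (35−36.82)²/36.82 + (35−61.36)²/61.36 = 72.3160
df = 4
p-value (upper-tail) = 0.00000
At α=0.1: p < α → reject H₀

reject H₀: yes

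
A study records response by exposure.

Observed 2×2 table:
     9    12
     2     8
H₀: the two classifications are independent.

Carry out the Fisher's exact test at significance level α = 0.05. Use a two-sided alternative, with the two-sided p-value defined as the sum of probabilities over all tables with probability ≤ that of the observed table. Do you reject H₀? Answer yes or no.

Margins: r₁=21, r₂=10, c₁=11, c₂=20, n=31
p_obs = C(21,9)·C(10,2)/C(31,11); sum pmf over tables with pmf ≤ p_obs
p-value (two-sided) = 0.26172
At α=0.05: p ≥ α → fail to reject H₀

reject H₀: no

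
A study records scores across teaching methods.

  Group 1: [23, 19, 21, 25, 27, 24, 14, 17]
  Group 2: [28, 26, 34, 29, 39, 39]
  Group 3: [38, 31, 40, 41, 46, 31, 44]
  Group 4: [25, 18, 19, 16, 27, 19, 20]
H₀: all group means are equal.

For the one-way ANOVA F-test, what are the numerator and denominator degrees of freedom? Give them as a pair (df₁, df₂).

degrees of freedom = [3, 24]

k = 4 groups, N = 28 total
df = (k−1, N−k) = (4−1, 28−4) = (3, 24)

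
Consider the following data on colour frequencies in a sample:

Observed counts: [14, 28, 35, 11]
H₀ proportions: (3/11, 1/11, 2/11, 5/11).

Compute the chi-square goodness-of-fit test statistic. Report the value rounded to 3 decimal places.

n = 88; E_i = n·p_i = [24.00, 8.00, 16.00, 40.00]
χ² = (14−24.00)²/24.00 + (28−8.00)²/8.00 + (35−16.00)²/16.00 + (11−40.00)²/40.00 = 97.7542
df = 3

test statistic = 97.754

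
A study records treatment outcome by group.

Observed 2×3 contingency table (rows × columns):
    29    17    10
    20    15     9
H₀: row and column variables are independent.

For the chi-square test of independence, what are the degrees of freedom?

degrees of freedom = 2

df = (r−1)(c−1) = (2−1)·(3−1) = 2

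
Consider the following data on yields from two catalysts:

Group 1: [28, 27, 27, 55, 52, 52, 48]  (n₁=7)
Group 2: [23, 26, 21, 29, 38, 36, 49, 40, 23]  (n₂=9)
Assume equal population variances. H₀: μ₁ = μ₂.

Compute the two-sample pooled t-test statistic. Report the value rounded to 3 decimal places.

test statistic = 1.693

x̄₁=41.286, s₁=13.213, n₁=7
x̄₂=31.667, s₂=9.566, n₂=9
s_p² = [6·13.213² + 8·9.566²]/14 = 127.1020
SE = √(s_p²·(1/7+1/9)) = 5.6815
t = (41.286−31.667)/5.6815 = 1.6930
df = 14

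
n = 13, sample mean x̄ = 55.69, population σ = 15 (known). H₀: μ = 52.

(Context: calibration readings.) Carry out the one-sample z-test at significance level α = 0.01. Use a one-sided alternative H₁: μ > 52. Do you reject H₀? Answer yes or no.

SE = σ/√n = 15/√13 = 4.1603
z = (x̄−μ₀)/SE = (55.69−52)/4.1603 = 0.8870
p-value (one-sided, H₁ greater) = 0.18755
At α=0.01: p ≥ α → fail to reject H₀

reject H₀: no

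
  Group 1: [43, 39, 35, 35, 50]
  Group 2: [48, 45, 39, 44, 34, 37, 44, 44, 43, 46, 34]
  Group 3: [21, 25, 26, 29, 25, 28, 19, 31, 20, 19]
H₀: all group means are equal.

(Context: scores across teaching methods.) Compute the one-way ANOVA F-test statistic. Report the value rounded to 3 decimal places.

Group means [40.40, 41.64, 24.30], grand mean 34.731
SSB = Σnᵢ(x̄ᵢ−x̄)² = 1773.270; SSW = ΣΣ(x−x̄ᵢ)² = 563.845
MSB = 1773.270/2 = 886.6350; MSW = 563.845/23 = 24.5150
F = MSB/MSW = 36.1670
df = (2, 23)

test statistic = 36.167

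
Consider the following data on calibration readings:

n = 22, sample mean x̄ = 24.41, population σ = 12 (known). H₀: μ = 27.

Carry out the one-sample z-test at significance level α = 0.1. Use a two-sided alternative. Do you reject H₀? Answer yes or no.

SE = σ/√n = 12/√22 = 2.5584
z = (x̄−μ₀)/SE = (24.41−27)/2.5584 = -1.0123
p-value (two-sided) = 0.31137
At α=0.1: p ≥ α → fail to reject H₀

reject H₀: no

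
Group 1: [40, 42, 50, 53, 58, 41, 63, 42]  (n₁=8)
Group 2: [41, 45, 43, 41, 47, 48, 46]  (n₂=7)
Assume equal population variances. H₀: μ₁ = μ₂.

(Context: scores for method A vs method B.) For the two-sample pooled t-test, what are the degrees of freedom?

df = n₁ + n₂ − 2 = 8 + 7 − 2 = 13

degrees of freedom = 13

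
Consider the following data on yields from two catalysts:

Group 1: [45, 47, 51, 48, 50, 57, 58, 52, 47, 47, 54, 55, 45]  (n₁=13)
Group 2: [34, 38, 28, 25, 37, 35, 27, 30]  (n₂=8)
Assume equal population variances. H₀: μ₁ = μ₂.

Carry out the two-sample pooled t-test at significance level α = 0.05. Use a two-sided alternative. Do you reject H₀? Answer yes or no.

x̄₁=50.462, s₁=4.446, n₁=13
x̄₂=31.750, s₂=4.892, n₂=8
s_p² = [12·4.446² + 7·4.892²]/19 = 21.3016
SE = √(s_p²·(1/13+1/8)) = 2.0740
t = (50.462−31.750)/2.0740 = 9.0222
df = 19
p-value (two-sided) = 0.00000
At α=0.05: p < α → reject H₀

reject H₀: yes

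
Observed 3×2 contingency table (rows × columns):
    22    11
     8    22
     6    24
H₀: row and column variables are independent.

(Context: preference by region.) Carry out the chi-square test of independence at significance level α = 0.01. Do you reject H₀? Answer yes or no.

reject H₀: yes

Row totals [33, 30, 30], col totals [36, 57], n=93
χ² = (22−12.77)²/12.77 + (11−20.23)²/20.23 + (8−11.61)²/11.61 + (22−18.39)²/18.39 + (6−11.61)²/11.61 + (24−18.39)²/18.39 = 17.1316
df = 2
p-value (upper-tail) = 0.00019
At α=0.01: p < α → reject H₀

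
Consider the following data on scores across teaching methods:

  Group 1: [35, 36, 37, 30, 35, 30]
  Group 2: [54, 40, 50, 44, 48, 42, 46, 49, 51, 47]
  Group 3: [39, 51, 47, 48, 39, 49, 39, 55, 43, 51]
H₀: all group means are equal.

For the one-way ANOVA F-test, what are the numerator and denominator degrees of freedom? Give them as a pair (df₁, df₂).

degrees of freedom = [2, 23]

k = 3 groups, N = 26 total
df = (k−1, N−k) = (3−1, 26−3) = (2, 23)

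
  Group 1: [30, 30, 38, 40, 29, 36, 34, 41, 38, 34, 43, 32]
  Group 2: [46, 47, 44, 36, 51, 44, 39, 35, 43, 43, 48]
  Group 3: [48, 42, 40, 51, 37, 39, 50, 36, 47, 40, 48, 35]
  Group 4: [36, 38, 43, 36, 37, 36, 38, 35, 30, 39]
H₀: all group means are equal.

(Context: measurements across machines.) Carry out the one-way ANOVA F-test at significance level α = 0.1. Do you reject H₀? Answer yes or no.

Group means [35.42, 43.27, 42.75, 36.80], grand mean 39.600
SSB = Σnᵢ(x̄ᵢ−x̄)² = 555.852; SSW = ΣΣ(x−x̄ᵢ)² = 942.948
MSB = 555.852/3 = 185.2838; MSW = 942.948/41 = 22.9987
F = MSB/MSW = 8.0563
df = (3, 41)
p-value (upper-tail) = 0.00025
At α=0.1: p < α → reject H₀

reject H₀: yes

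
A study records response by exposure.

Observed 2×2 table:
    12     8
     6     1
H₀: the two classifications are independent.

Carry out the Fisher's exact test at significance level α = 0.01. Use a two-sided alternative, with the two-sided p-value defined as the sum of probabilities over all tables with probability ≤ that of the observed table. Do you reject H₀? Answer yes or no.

Margins: r₁=20, r₂=7, c₁=18, c₂=9, n=27
p_obs = C(20,12)·C(7,6)/C(27,18); sum pmf over tables with pmf ≤ p_obs
p-value (two-sided) = 0.36321
At α=0.01: p ≥ α → fail to reject H₀

reject H₀: no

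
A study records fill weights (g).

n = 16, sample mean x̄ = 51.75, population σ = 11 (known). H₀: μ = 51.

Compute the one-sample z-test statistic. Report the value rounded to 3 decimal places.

test statistic = 0.273

SE = σ/√n = 11/√16 = 2.7500
z = (x̄−μ₀)/SE = (51.75−51)/2.7500 = 0.2727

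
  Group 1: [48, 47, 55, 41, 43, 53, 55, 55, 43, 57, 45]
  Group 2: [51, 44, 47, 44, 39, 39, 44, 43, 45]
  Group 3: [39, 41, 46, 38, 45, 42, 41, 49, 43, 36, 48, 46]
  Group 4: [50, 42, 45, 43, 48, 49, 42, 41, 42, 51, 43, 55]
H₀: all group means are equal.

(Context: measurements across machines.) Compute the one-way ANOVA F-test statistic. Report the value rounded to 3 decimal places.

test statistic = 4.083

Group means [49.27, 44.00, 42.83, 45.92], grand mean 45.523
SSB = Σnᵢ(x̄ᵢ−x̄)² = 264.212; SSW = ΣΣ(x−x̄ᵢ)² = 862.765
MSB = 264.212/3 = 88.0707; MSW = 862.765/40 = 21.5691
F = MSB/MSW = 4.0832
df = (3, 40)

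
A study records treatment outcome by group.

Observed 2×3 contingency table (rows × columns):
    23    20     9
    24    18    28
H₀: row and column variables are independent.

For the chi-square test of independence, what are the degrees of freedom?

degrees of freedom = 2

df = (r−1)(c−1) = (2−1)·(3−1) = 2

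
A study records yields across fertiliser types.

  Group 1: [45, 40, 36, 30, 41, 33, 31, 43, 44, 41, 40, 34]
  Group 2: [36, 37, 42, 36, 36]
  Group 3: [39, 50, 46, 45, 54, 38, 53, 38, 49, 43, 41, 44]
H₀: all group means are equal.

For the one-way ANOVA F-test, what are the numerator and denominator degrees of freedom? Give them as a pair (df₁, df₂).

k = 3 groups, N = 29 total
df = (k−1, N−k) = (3−1, 29−3) = (2, 26)

degrees of freedom = [2, 26]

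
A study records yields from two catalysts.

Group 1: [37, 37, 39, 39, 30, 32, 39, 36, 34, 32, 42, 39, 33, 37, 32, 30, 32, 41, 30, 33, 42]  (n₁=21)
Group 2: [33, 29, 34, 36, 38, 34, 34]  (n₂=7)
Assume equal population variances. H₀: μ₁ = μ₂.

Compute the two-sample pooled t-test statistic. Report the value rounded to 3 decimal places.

test statistic = 0.924

x̄₁=35.524, s₁=4.033, n₁=21
x̄₂=34.000, s₂=2.769, n₂=7
s_p² = [20·4.033² + 6·2.769²]/26 = 14.2784
SE = √(s_p²·(1/21+1/7)) = 1.6491
t = (35.524−34.000)/1.6491 = 0.9240
df = 26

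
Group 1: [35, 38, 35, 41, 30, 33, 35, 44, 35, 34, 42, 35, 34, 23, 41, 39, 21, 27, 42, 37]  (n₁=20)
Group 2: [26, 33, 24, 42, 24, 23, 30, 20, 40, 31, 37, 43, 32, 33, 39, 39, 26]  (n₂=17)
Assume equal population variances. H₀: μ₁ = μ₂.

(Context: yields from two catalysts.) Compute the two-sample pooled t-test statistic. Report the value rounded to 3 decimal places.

test statistic = 1.441

x̄₁=35.050, s₁=6.134, n₁=20
x̄₂=31.882, s₂=7.245, n₂=17
s_p² = [19·6.134² + 16·7.245²]/35 = 44.4204
SE = √(s_p²·(1/20+1/17)) = 2.1986
t = (35.050−31.882)/2.1986 = 1.4407
df = 35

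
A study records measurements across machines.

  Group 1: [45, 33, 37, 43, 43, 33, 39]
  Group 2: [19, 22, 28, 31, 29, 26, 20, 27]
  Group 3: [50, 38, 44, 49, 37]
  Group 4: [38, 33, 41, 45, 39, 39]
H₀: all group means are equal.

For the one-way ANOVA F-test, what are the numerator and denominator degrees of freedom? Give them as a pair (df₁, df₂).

degrees of freedom = [3, 22]

k = 4 groups, N = 26 total
df = (k−1, N−k) = (4−1, 26−4) = (3, 22)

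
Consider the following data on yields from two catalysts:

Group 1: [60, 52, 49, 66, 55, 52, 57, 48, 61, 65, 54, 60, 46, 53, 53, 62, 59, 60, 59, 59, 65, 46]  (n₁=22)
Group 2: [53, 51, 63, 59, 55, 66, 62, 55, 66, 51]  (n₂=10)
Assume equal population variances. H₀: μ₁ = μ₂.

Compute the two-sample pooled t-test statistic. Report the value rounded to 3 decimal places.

x̄₁=56.409, s₁=6.029, n₁=22
x̄₂=58.100, s₂=5.877, n₂=10
s_p² = [21·6.029² + 9·5.877²]/30 = 35.8073
SE = √(s_p²·(1/22+1/10)) = 2.2822
t = (56.409−58.100)/2.2822 = -0.7409
df = 30

test statistic = -0.741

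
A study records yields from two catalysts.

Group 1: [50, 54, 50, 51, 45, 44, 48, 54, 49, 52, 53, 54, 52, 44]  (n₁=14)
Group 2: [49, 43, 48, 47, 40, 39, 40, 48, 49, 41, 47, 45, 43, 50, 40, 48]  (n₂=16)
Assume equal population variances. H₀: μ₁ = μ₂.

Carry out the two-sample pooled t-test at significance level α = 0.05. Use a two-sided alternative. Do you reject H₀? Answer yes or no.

reject H₀: yes

x̄₁=50.000, s₁=3.595, n₁=14
x̄₂=44.812, s₂=3.885, n₂=16
s_p² = [13·3.595² + 15·3.885²]/28 = 14.0871
SE = √(s_p²·(1/14+1/16)) = 1.3736
t = (50.000−44.812)/1.3736 = 3.7767
df = 28
p-value (two-sided) = 0.00076
At α=0.05: p < α → reject H₀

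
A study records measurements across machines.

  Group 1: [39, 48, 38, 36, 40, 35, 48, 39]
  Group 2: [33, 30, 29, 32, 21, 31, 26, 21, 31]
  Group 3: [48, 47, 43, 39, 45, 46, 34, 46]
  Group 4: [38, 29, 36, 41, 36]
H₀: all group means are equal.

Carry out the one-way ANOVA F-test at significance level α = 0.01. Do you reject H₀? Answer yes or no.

Group means [40.38, 28.22, 43.50, 36.00], grand mean 36.833
SSB = Σnᵢ(x̄ᵢ−x̄)² = 1126.736; SSW = ΣΣ(x−x̄ᵢ)² = 575.431
MSB = 1126.736/3 = 375.5787; MSW = 575.431/26 = 22.1319
F = MSB/MSW = 16.9700
df = (3, 26)
p-value (upper-tail) = 0.00000
At α=0.01: p < α → reject H₀

reject H₀: yes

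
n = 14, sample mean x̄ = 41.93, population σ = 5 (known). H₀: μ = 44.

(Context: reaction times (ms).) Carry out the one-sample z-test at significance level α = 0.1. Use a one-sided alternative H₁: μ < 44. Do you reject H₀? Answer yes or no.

SE = σ/√n = 5/√14 = 1.3363
z = (x̄−μ₀)/SE = (41.93−44)/1.3363 = -1.5490
p-value (one-sided, H₁ less) = 0.06069
At α=0.1: p < α → reject H₀

reject H₀: yes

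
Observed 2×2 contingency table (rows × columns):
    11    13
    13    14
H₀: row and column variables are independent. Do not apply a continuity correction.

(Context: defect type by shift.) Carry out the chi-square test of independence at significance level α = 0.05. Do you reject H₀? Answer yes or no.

reject H₀: no

Row totals [24, 27], col totals [24, 27], n=51
χ² = (11−11.29)²/11.29 + (13−12.71)²/12.71 + (13−12.71)²/12.71 + (14−14.29)²/14.29 = 0.0273
df = 1
p-value (upper-tail) = 0.86870
At α=0.05: p ≥ α → fail to reject H₀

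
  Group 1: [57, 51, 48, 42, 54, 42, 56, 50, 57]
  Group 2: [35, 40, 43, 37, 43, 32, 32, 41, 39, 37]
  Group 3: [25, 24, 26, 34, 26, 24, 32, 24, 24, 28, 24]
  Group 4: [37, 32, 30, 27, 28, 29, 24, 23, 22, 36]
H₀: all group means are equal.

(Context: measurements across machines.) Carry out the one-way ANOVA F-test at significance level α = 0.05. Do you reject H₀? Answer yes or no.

Group means [50.78, 37.90, 26.45, 28.80], grand mean 35.375
SSB = Σnᵢ(x̄ᵢ−x̄)² = 3506.592; SSW = ΣΣ(x−x̄ᵢ)² = 784.783
MSB = 3506.592/3 = 1168.8641; MSW = 784.783/36 = 21.7995
F = MSB/MSW = 53.6188
df = (3, 36)
p-value (upper-tail) = 0.00000
At α=0.05: p < α → reject H₀

reject H₀: yes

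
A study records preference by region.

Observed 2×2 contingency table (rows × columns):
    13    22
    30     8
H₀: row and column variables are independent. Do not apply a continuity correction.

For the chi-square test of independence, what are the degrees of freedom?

degrees of freedom = 1

df = (r−1)(c−1) = (2−1)·(2−1) = 1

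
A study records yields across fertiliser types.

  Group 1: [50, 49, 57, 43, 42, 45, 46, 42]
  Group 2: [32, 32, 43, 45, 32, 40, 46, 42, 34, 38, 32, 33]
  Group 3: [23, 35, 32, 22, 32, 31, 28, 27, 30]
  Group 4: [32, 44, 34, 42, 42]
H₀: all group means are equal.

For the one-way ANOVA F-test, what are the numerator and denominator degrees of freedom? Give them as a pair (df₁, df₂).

k = 4 groups, N = 34 total
df = (k−1, N−k) = (4−1, 34−4) = (3, 30)

degrees of freedom = [3, 30]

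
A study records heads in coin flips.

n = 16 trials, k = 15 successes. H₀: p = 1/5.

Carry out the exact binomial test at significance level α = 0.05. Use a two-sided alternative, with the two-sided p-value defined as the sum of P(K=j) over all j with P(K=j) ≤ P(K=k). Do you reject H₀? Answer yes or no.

reject H₀: yes

Exact binomial: n=16, k=15, p₀=1/5=0.2000
P(X=j) = C(n,j)·p₀^j·(1−p₀)^(n−j); p = Σ P(X=j) over j with P(X=j) ≤ P(X=15)
p-value (two-sided) = 0.00000
At α=0.05: p < α → reject H₀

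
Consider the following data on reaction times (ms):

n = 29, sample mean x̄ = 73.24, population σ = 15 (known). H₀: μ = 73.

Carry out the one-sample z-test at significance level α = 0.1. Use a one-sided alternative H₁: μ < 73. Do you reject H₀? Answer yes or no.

SE = σ/√n = 15/√29 = 2.7854
z = (x̄−μ₀)/SE = (73.24−73)/2.7854 = 0.0862
p-value (one-sided, H₁ less) = 0.53433
At α=0.1: p ≥ α → fail to reject H₀

reject H₀: no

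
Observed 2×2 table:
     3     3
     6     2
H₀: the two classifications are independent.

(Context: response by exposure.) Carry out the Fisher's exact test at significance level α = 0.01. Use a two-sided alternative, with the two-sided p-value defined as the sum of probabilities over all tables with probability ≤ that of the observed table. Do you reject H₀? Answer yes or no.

Margins: r₁=6, r₂=8, c₁=9, c₂=5, n=14
p_obs = C(6,3)·C(8,6)/C(14,9); sum pmf over tables with pmf ≤ p_obs
p-value (two-sided) = 0.58042
At α=0.01: p ≥ α → fail to reject H₀

reject H₀: no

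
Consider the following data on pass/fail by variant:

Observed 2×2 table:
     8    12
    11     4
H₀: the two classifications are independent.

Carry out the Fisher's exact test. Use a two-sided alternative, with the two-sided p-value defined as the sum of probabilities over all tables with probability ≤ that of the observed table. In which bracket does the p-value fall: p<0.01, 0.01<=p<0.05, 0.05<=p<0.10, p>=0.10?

p-value bracket: 0.05<=p<0.10

Margins: r₁=20, r₂=15, c₁=19, c₂=16, n=35
p_obs = C(20,8)·C(15,11)/C(35,19); sum pmf over tables with pmf ≤ p_obs
p-value (two-sided) = 0.08656
→ bracket: 0.05<=p<0.10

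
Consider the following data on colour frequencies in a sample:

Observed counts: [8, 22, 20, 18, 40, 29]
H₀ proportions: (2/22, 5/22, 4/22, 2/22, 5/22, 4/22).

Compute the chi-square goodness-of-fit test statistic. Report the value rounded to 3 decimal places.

n = 137; E_i = n·p_i = [12.45, 31.14, 24.91, 12.45, 31.14, 24.91]
χ² = (8−12.45)²/12.45 + (22−31.14)²/31.14 + (20−24.91)²/24.91 + (18−12.45)²/12.45 + (40−31.14)²/31.14 + (29−24.91)²/24.91 = 10.9058
df = 5

test statistic = 10.906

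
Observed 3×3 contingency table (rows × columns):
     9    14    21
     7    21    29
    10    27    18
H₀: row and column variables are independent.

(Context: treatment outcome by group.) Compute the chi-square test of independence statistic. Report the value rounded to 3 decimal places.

Row totals [44, 57, 55], col totals [26, 62, 68], n=156
χ² = (9−7.33)²/7.33 + (14−17.49)²/17.49 + (21−19.18)²/19.18 + (7−9.50)²/9.50 + (21−22.65)²/22.65 + (29−24.85)²/24.85 + (10−9.17)²/9.17 + (27−21.86)²/21.86 + (18−23.97)²/23.97 = 5.4937
df = 4

test statistic = 5.494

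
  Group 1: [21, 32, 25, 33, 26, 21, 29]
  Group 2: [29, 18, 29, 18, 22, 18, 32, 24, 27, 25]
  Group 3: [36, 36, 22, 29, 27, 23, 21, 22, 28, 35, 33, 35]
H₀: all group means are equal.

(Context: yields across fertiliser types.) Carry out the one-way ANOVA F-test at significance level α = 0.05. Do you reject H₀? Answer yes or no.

Group means [26.71, 24.20, 28.92], grand mean 26.759
SSB = Σnᵢ(x̄ᵢ−x̄)² = 121.365; SSW = ΣΣ(x−x̄ᵢ)² = 765.945
MSB = 121.365/2 = 60.6826; MSW = 765.945/26 = 29.4594
F = MSB/MSW = 2.0599
df = (2, 26)
p-value (upper-tail) = 0.14777
At α=0.05: p ≥ α → fail to reject H₀

reject H₀: no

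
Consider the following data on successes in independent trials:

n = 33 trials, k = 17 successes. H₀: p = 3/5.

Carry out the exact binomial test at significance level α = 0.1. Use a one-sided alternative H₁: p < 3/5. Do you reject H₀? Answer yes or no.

reject H₀: no

Exact binomial: n=33, k=17, p₀=3/5=0.6000
P(X≤17) from Σ C(n,i)·p₀^i·(1−p₀)^(n−i)
p-value (one-sided, H₁ less) = 0.20592
At α=0.1: p ≥ α → fail to reject H₀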